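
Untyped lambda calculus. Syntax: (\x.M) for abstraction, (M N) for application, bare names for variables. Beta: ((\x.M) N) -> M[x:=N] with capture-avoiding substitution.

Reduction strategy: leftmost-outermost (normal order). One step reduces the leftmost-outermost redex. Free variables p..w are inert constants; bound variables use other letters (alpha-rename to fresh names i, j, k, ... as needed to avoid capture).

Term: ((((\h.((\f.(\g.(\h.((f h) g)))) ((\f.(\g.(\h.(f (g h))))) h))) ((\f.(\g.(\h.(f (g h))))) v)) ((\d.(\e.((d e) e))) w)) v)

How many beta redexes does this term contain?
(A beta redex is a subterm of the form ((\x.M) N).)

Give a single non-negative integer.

Answer: 5

Derivation:
Term: ((((\h.((\f.(\g.(\h.((f h) g)))) ((\f.(\g.(\h.(f (g h))))) h))) ((\f.(\g.(\h.(f (g h))))) v)) ((\d.(\e.((d e) e))) w)) v)
  Redex: ((\h.((\f.(\g.(\h.((f h) g)))) ((\f.(\g.(\h.(f (g h))))) h))) ((\f.(\g.(\h.(f (g h))))) v))
  Redex: ((\f.(\g.(\h.((f h) g)))) ((\f.(\g.(\h.(f (g h))))) h))
  Redex: ((\f.(\g.(\h.(f (g h))))) h)
  Redex: ((\f.(\g.(\h.(f (g h))))) v)
  Redex: ((\d.(\e.((d e) e))) w)
Total redexes: 5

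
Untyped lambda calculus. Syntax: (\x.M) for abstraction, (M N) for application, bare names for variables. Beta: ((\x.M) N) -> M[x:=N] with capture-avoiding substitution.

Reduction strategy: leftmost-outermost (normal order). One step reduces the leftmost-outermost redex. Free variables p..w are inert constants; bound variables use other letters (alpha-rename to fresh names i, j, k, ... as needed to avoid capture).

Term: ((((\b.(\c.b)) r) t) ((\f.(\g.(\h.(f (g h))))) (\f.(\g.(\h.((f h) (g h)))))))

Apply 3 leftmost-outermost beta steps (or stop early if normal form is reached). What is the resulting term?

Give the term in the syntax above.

Answer: (r (\g.(\h.((\f.(\g.(\h.((f h) (g h))))) (g h)))))

Derivation:
Step 0: ((((\b.(\c.b)) r) t) ((\f.(\g.(\h.(f (g h))))) (\f.(\g.(\h.((f h) (g h)))))))
Step 1: (((\c.r) t) ((\f.(\g.(\h.(f (g h))))) (\f.(\g.(\h.((f h) (g h)))))))
Step 2: (r ((\f.(\g.(\h.(f (g h))))) (\f.(\g.(\h.((f h) (g h)))))))
Step 3: (r (\g.(\h.((\f.(\g.(\h.((f h) (g h))))) (g h)))))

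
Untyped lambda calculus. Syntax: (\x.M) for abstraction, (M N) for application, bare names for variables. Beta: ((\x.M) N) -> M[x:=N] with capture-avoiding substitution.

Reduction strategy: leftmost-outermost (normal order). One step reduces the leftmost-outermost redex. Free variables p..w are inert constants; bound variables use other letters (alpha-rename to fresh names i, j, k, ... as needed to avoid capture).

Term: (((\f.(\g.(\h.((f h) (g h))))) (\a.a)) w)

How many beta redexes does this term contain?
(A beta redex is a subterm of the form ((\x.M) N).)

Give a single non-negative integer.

Answer: 1

Derivation:
Term: (((\f.(\g.(\h.((f h) (g h))))) (\a.a)) w)
  Redex: ((\f.(\g.(\h.((f h) (g h))))) (\a.a))
Total redexes: 1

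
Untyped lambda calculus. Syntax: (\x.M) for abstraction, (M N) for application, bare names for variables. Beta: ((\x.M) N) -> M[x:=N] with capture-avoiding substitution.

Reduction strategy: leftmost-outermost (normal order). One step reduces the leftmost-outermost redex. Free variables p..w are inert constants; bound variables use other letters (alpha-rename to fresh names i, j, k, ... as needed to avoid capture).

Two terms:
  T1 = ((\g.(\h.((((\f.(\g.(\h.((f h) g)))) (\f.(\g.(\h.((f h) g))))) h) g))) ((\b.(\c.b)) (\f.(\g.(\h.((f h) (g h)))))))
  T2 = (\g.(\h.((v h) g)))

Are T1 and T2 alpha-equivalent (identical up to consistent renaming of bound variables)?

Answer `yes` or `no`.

Term 1: ((\g.(\h.((((\f.(\g.(\h.((f h) g)))) (\f.(\g.(\h.((f h) g))))) h) g))) ((\b.(\c.b)) (\f.(\g.(\h.((f h) (g h)))))))
Term 2: (\g.(\h.((v h) g)))
Alpha-equivalence: compare structure up to binder renaming.
Result: False

Answer: no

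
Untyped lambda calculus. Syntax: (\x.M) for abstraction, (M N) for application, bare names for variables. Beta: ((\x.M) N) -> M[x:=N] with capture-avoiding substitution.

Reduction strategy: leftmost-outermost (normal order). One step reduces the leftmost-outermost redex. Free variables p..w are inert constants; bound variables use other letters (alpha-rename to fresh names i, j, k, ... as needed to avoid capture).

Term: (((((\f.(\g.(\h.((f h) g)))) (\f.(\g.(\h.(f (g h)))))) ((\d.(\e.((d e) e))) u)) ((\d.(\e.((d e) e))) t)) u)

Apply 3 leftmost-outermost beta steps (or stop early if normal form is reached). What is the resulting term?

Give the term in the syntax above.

Answer: ((((\f.(\g.(\h.(f (g h))))) ((\d.(\e.((d e) e))) t)) ((\d.(\e.((d e) e))) u)) u)

Derivation:
Step 0: (((((\f.(\g.(\h.((f h) g)))) (\f.(\g.(\h.(f (g h)))))) ((\d.(\e.((d e) e))) u)) ((\d.(\e.((d e) e))) t)) u)
Step 1: ((((\g.(\h.(((\f.(\g.(\h.(f (g h))))) h) g))) ((\d.(\e.((d e) e))) u)) ((\d.(\e.((d e) e))) t)) u)
Step 2: (((\h.(((\f.(\g.(\h.(f (g h))))) h) ((\d.(\e.((d e) e))) u))) ((\d.(\e.((d e) e))) t)) u)
Step 3: ((((\f.(\g.(\h.(f (g h))))) ((\d.(\e.((d e) e))) t)) ((\d.(\e.((d e) e))) u)) u)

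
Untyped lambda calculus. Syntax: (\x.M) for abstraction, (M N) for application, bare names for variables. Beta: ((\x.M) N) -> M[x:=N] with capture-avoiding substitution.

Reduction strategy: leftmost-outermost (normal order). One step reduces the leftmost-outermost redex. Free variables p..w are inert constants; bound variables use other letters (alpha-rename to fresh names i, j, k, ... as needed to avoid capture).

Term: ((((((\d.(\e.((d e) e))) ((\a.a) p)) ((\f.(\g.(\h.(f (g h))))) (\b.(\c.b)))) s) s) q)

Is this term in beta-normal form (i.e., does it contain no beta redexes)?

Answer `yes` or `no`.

Term: ((((((\d.(\e.((d e) e))) ((\a.a) p)) ((\f.(\g.(\h.(f (g h))))) (\b.(\c.b)))) s) s) q)
Found 3 beta redex(es).

Answer: no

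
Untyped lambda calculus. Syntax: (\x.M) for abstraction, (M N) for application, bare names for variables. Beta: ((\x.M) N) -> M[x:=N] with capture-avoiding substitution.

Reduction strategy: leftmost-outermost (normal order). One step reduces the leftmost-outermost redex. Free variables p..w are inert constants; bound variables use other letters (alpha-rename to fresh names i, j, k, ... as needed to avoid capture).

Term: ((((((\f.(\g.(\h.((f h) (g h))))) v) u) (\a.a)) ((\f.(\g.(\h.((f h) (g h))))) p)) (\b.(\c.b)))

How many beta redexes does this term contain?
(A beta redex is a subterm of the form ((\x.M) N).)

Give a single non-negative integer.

Answer: 2

Derivation:
Term: ((((((\f.(\g.(\h.((f h) (g h))))) v) u) (\a.a)) ((\f.(\g.(\h.((f h) (g h))))) p)) (\b.(\c.b)))
  Redex: ((\f.(\g.(\h.((f h) (g h))))) v)
  Redex: ((\f.(\g.(\h.((f h) (g h))))) p)
Total redexes: 2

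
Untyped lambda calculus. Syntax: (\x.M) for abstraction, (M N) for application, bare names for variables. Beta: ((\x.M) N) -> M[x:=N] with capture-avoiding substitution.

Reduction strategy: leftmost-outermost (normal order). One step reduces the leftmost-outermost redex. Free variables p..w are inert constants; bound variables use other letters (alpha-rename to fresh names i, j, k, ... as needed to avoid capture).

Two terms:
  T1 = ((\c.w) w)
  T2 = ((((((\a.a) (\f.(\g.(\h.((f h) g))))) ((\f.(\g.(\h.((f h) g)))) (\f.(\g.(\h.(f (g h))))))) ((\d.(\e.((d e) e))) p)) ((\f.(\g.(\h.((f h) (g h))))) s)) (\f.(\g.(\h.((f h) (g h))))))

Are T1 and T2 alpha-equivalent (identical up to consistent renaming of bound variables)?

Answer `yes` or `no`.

Answer: no

Derivation:
Term 1: ((\c.w) w)
Term 2: ((((((\a.a) (\f.(\g.(\h.((f h) g))))) ((\f.(\g.(\h.((f h) g)))) (\f.(\g.(\h.(f (g h))))))) ((\d.(\e.((d e) e))) p)) ((\f.(\g.(\h.((f h) (g h))))) s)) (\f.(\g.(\h.((f h) (g h))))))
Alpha-equivalence: compare structure up to binder renaming.
Result: False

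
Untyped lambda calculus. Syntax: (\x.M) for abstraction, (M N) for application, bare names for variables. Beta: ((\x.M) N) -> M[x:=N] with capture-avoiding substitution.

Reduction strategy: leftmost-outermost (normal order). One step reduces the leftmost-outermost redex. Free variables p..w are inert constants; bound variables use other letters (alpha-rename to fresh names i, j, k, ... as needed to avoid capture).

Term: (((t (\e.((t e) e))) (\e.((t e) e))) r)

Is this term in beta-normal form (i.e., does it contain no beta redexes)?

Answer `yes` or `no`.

Term: (((t (\e.((t e) e))) (\e.((t e) e))) r)
No beta redexes found.

Answer: yes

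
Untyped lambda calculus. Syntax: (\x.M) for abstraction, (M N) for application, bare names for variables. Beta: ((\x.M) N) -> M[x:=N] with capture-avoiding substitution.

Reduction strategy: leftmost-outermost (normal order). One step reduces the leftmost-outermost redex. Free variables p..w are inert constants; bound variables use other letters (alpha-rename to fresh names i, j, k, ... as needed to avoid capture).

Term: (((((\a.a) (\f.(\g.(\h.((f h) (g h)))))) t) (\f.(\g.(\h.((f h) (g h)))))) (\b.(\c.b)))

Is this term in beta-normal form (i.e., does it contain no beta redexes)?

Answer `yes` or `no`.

Term: (((((\a.a) (\f.(\g.(\h.((f h) (g h)))))) t) (\f.(\g.(\h.((f h) (g h)))))) (\b.(\c.b)))
Found 1 beta redex(es).

Answer: no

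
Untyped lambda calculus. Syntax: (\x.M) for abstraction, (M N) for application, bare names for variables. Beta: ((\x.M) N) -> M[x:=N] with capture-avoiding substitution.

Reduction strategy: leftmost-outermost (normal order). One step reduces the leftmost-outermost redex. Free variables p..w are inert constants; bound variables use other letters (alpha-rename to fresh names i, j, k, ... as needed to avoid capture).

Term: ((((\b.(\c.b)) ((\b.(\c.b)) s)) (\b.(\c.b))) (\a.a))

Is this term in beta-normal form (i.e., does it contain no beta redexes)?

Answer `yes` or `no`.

Answer: no

Derivation:
Term: ((((\b.(\c.b)) ((\b.(\c.b)) s)) (\b.(\c.b))) (\a.a))
Found 2 beta redex(es).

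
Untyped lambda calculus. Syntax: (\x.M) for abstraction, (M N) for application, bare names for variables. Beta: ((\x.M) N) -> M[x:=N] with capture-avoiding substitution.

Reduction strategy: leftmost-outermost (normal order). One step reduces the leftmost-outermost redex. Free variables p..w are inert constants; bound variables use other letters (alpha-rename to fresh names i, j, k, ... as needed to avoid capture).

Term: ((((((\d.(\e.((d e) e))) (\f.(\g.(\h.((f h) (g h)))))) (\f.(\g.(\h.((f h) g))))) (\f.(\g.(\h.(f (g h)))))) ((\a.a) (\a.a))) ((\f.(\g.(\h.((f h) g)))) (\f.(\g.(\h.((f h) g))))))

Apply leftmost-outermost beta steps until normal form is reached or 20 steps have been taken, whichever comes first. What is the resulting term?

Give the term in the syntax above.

Answer: (\h.(\i.(h (\h.((\g.(\i.((h i) g))) i)))))

Derivation:
Step 0: ((((((\d.(\e.((d e) e))) (\f.(\g.(\h.((f h) (g h)))))) (\f.(\g.(\h.((f h) g))))) (\f.(\g.(\h.(f (g h)))))) ((\a.a) (\a.a))) ((\f.(\g.(\h.((f h) g)))) (\f.(\g.(\h.((f h) g))))))
Step 1: (((((\e.(((\f.(\g.(\h.((f h) (g h))))) e) e)) (\f.(\g.(\h.((f h) g))))) (\f.(\g.(\h.(f (g h)))))) ((\a.a) (\a.a))) ((\f.(\g.(\h.((f h) g)))) (\f.(\g.(\h.((f h) g))))))
Step 2: ((((((\f.(\g.(\h.((f h) (g h))))) (\f.(\g.(\h.((f h) g))))) (\f.(\g.(\h.((f h) g))))) (\f.(\g.(\h.(f (g h)))))) ((\a.a) (\a.a))) ((\f.(\g.(\h.((f h) g)))) (\f.(\g.(\h.((f h) g))))))
Step 3: (((((\g.(\h.(((\f.(\g.(\h.((f h) g)))) h) (g h)))) (\f.(\g.(\h.((f h) g))))) (\f.(\g.(\h.(f (g h)))))) ((\a.a) (\a.a))) ((\f.(\g.(\h.((f h) g)))) (\f.(\g.(\h.((f h) g))))))
Step 4: ((((\h.(((\f.(\g.(\h.((f h) g)))) h) ((\f.(\g.(\h.((f h) g)))) h))) (\f.(\g.(\h.(f (g h)))))) ((\a.a) (\a.a))) ((\f.(\g.(\h.((f h) g)))) (\f.(\g.(\h.((f h) g))))))
Step 5: (((((\f.(\g.(\h.((f h) g)))) (\f.(\g.(\h.(f (g h)))))) ((\f.(\g.(\h.((f h) g)))) (\f.(\g.(\h.(f (g h))))))) ((\a.a) (\a.a))) ((\f.(\g.(\h.((f h) g)))) (\f.(\g.(\h.((f h) g))))))
Step 6: ((((\g.(\h.(((\f.(\g.(\h.(f (g h))))) h) g))) ((\f.(\g.(\h.((f h) g)))) (\f.(\g.(\h.(f (g h))))))) ((\a.a) (\a.a))) ((\f.(\g.(\h.((f h) g)))) (\f.(\g.(\h.((f h) g))))))
Step 7: (((\h.(((\f.(\g.(\h.(f (g h))))) h) ((\f.(\g.(\h.((f h) g)))) (\f.(\g.(\h.(f (g h)))))))) ((\a.a) (\a.a))) ((\f.(\g.(\h.((f h) g)))) (\f.(\g.(\h.((f h) g))))))
Step 8: ((((\f.(\g.(\h.(f (g h))))) ((\a.a) (\a.a))) ((\f.(\g.(\h.((f h) g)))) (\f.(\g.(\h.(f (g h))))))) ((\f.(\g.(\h.((f h) g)))) (\f.(\g.(\h.((f h) g))))))
Step 9: (((\g.(\h.(((\a.a) (\a.a)) (g h)))) ((\f.(\g.(\h.((f h) g)))) (\f.(\g.(\h.(f (g h))))))) ((\f.(\g.(\h.((f h) g)))) (\f.(\g.(\h.((f h) g))))))
Step 10: ((\h.(((\a.a) (\a.a)) (((\f.(\g.(\h.((f h) g)))) (\f.(\g.(\h.(f (g h)))))) h))) ((\f.(\g.(\h.((f h) g)))) (\f.(\g.(\h.((f h) g))))))
Step 11: (((\a.a) (\a.a)) (((\f.(\g.(\h.((f h) g)))) (\f.(\g.(\h.(f (g h)))))) ((\f.(\g.(\h.((f h) g)))) (\f.(\g.(\h.((f h) g)))))))
Step 12: ((\a.a) (((\f.(\g.(\h.((f h) g)))) (\f.(\g.(\h.(f (g h)))))) ((\f.(\g.(\h.((f h) g)))) (\f.(\g.(\h.((f h) g)))))))
Step 13: (((\f.(\g.(\h.((f h) g)))) (\f.(\g.(\h.(f (g h)))))) ((\f.(\g.(\h.((f h) g)))) (\f.(\g.(\h.((f h) g))))))
Step 14: ((\g.(\h.(((\f.(\g.(\h.(f (g h))))) h) g))) ((\f.(\g.(\h.((f h) g)))) (\f.(\g.(\h.((f h) g))))))
Step 15: (\h.(((\f.(\g.(\h.(f (g h))))) h) ((\f.(\g.(\h.((f h) g)))) (\f.(\g.(\h.((f h) g)))))))
Step 16: (\h.((\g.(\i.(h (g i)))) ((\f.(\g.(\h.((f h) g)))) (\f.(\g.(\h.((f h) g)))))))
Step 17: (\h.(\i.(h (((\f.(\g.(\h.((f h) g)))) (\f.(\g.(\h.((f h) g))))) i))))
Step 18: (\h.(\i.(h ((\g.(\h.(((\f.(\g.(\h.((f h) g)))) h) g))) i))))
Step 19: (\h.(\i.(h (\h.(((\f.(\g.(\h.((f h) g)))) h) i)))))
Step 20: (\h.(\i.(h (\h.((\g.(\i.((h i) g))) i)))))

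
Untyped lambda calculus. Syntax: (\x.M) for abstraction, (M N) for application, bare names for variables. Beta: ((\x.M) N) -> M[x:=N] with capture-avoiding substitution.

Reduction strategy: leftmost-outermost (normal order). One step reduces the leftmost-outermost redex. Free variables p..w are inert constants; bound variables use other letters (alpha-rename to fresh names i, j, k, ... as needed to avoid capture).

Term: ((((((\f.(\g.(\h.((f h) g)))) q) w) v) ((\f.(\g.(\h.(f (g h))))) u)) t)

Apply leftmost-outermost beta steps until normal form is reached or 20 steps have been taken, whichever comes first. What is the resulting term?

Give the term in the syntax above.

Step 0: ((((((\f.(\g.(\h.((f h) g)))) q) w) v) ((\f.(\g.(\h.(f (g h))))) u)) t)
Step 1: (((((\g.(\h.((q h) g))) w) v) ((\f.(\g.(\h.(f (g h))))) u)) t)
Step 2: ((((\h.((q h) w)) v) ((\f.(\g.(\h.(f (g h))))) u)) t)
Step 3: ((((q v) w) ((\f.(\g.(\h.(f (g h))))) u)) t)
Step 4: ((((q v) w) (\g.(\h.(u (g h))))) t)

Answer: ((((q v) w) (\g.(\h.(u (g h))))) t)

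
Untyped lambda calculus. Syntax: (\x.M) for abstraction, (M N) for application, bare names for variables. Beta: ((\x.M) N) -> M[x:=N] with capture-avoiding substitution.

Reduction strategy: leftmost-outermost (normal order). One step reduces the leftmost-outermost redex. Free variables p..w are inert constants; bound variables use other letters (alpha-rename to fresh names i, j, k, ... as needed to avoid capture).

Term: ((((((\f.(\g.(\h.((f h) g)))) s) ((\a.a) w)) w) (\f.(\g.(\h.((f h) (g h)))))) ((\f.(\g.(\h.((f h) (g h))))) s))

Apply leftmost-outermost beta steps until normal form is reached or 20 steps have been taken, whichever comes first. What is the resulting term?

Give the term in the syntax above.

Answer: ((((s w) w) (\f.(\g.(\h.((f h) (g h)))))) (\g.(\h.((s h) (g h)))))

Derivation:
Step 0: ((((((\f.(\g.(\h.((f h) g)))) s) ((\a.a) w)) w) (\f.(\g.(\h.((f h) (g h)))))) ((\f.(\g.(\h.((f h) (g h))))) s))
Step 1: (((((\g.(\h.((s h) g))) ((\a.a) w)) w) (\f.(\g.(\h.((f h) (g h)))))) ((\f.(\g.(\h.((f h) (g h))))) s))
Step 2: ((((\h.((s h) ((\a.a) w))) w) (\f.(\g.(\h.((f h) (g h)))))) ((\f.(\g.(\h.((f h) (g h))))) s))
Step 3: ((((s w) ((\a.a) w)) (\f.(\g.(\h.((f h) (g h)))))) ((\f.(\g.(\h.((f h) (g h))))) s))
Step 4: ((((s w) w) (\f.(\g.(\h.((f h) (g h)))))) ((\f.(\g.(\h.((f h) (g h))))) s))
Step 5: ((((s w) w) (\f.(\g.(\h.((f h) (g h)))))) (\g.(\h.((s h) (g h)))))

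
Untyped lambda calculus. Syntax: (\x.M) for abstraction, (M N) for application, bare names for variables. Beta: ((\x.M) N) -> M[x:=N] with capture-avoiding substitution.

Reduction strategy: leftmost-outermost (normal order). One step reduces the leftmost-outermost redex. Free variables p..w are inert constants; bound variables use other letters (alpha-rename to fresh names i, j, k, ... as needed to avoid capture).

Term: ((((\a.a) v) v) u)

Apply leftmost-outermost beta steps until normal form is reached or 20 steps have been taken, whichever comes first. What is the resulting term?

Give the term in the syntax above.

Answer: ((v v) u)

Derivation:
Step 0: ((((\a.a) v) v) u)
Step 1: ((v v) u)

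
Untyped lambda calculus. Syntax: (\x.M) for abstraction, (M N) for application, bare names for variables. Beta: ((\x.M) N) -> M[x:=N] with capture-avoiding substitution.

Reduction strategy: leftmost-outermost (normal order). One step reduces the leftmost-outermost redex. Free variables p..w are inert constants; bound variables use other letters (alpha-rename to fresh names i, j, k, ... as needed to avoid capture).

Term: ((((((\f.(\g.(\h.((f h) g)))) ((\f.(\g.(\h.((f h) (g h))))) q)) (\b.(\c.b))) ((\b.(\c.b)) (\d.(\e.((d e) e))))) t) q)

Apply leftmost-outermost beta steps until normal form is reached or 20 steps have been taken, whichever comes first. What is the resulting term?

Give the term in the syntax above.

Answer: ((((q (\b.(\c.b))) (\d.(\e.((d e) e)))) t) q)

Derivation:
Step 0: ((((((\f.(\g.(\h.((f h) g)))) ((\f.(\g.(\h.((f h) (g h))))) q)) (\b.(\c.b))) ((\b.(\c.b)) (\d.(\e.((d e) e))))) t) q)
Step 1: (((((\g.(\h.((((\f.(\g.(\h.((f h) (g h))))) q) h) g))) (\b.(\c.b))) ((\b.(\c.b)) (\d.(\e.((d e) e))))) t) q)
Step 2: ((((\h.((((\f.(\g.(\h.((f h) (g h))))) q) h) (\b.(\c.b)))) ((\b.(\c.b)) (\d.(\e.((d e) e))))) t) q)
Step 3: ((((((\f.(\g.(\h.((f h) (g h))))) q) ((\b.(\c.b)) (\d.(\e.((d e) e))))) (\b.(\c.b))) t) q)
Step 4: (((((\g.(\h.((q h) (g h)))) ((\b.(\c.b)) (\d.(\e.((d e) e))))) (\b.(\c.b))) t) q)
Step 5: ((((\h.((q h) (((\b.(\c.b)) (\d.(\e.((d e) e)))) h))) (\b.(\c.b))) t) q)
Step 6: ((((q (\b.(\c.b))) (((\b.(\c.b)) (\d.(\e.((d e) e)))) (\b.(\c.b)))) t) q)
Step 7: ((((q (\b.(\c.b))) ((\c.(\d.(\e.((d e) e)))) (\b.(\c.b)))) t) q)
Step 8: ((((q (\b.(\c.b))) (\d.(\e.((d e) e)))) t) q)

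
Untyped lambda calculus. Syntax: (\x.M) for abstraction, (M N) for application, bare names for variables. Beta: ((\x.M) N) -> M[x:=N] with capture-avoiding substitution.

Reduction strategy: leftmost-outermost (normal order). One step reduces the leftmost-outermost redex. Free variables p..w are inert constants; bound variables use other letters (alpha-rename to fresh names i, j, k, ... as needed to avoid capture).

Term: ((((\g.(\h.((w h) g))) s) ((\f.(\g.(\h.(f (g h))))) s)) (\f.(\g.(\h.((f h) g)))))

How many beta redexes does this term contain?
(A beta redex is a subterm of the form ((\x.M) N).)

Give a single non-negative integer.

Term: ((((\g.(\h.((w h) g))) s) ((\f.(\g.(\h.(f (g h))))) s)) (\f.(\g.(\h.((f h) g)))))
  Redex: ((\g.(\h.((w h) g))) s)
  Redex: ((\f.(\g.(\h.(f (g h))))) s)
Total redexes: 2

Answer: 2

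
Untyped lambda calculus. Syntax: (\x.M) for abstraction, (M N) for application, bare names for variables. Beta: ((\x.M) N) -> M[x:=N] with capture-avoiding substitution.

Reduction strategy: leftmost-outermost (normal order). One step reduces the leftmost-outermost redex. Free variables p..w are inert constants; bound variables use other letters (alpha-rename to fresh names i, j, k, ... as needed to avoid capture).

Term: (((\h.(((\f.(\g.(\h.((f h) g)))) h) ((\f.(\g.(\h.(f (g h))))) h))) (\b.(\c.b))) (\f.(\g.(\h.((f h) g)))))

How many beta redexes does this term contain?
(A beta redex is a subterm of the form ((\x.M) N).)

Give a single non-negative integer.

Term: (((\h.(((\f.(\g.(\h.((f h) g)))) h) ((\f.(\g.(\h.(f (g h))))) h))) (\b.(\c.b))) (\f.(\g.(\h.((f h) g)))))
  Redex: ((\h.(((\f.(\g.(\h.((f h) g)))) h) ((\f.(\g.(\h.(f (g h))))) h))) (\b.(\c.b)))
  Redex: ((\f.(\g.(\h.((f h) g)))) h)
  Redex: ((\f.(\g.(\h.(f (g h))))) h)
Total redexes: 3

Answer: 3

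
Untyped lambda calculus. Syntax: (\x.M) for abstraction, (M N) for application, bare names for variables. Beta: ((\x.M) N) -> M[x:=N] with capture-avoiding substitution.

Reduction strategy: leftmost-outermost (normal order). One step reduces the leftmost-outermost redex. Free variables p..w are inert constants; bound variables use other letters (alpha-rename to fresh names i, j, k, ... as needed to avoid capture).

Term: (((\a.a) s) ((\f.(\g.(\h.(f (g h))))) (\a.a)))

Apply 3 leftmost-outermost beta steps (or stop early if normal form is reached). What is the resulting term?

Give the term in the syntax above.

Answer: (s (\g.(\h.(g h))))

Derivation:
Step 0: (((\a.a) s) ((\f.(\g.(\h.(f (g h))))) (\a.a)))
Step 1: (s ((\f.(\g.(\h.(f (g h))))) (\a.a)))
Step 2: (s (\g.(\h.((\a.a) (g h)))))
Step 3: (s (\g.(\h.(g h))))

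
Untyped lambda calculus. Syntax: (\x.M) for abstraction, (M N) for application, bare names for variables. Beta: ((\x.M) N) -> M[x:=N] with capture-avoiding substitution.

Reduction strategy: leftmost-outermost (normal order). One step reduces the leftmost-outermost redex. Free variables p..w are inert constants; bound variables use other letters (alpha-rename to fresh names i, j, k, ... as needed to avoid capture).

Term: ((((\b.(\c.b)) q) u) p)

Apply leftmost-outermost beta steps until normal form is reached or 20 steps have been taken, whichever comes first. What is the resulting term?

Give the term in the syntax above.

Step 0: ((((\b.(\c.b)) q) u) p)
Step 1: (((\c.q) u) p)
Step 2: (q p)

Answer: (q p)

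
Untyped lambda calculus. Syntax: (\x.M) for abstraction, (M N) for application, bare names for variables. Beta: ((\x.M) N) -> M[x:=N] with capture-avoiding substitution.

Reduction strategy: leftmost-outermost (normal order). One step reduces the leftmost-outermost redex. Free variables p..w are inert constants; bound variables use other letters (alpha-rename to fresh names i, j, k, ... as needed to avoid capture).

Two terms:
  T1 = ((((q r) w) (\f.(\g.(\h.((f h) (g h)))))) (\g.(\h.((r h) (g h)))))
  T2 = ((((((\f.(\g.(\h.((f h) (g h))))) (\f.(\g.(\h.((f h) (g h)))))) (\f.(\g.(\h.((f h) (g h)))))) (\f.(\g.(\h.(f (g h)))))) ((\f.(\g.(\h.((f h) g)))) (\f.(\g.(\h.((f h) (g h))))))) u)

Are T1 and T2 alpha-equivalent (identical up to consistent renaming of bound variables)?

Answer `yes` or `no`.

Term 1: ((((q r) w) (\f.(\g.(\h.((f h) (g h)))))) (\g.(\h.((r h) (g h)))))
Term 2: ((((((\f.(\g.(\h.((f h) (g h))))) (\f.(\g.(\h.((f h) (g h)))))) (\f.(\g.(\h.((f h) (g h)))))) (\f.(\g.(\h.(f (g h)))))) ((\f.(\g.(\h.((f h) g)))) (\f.(\g.(\h.((f h) (g h))))))) u)
Alpha-equivalence: compare structure up to binder renaming.
Result: False

Answer: no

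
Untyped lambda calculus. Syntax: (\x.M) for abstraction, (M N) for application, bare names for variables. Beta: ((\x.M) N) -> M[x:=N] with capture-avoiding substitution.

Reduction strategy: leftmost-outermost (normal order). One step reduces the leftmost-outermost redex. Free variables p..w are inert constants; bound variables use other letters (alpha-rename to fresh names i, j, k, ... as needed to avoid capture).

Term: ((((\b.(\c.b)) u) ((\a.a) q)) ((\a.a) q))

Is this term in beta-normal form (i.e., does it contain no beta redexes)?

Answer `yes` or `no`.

Answer: no

Derivation:
Term: ((((\b.(\c.b)) u) ((\a.a) q)) ((\a.a) q))
Found 3 beta redex(es).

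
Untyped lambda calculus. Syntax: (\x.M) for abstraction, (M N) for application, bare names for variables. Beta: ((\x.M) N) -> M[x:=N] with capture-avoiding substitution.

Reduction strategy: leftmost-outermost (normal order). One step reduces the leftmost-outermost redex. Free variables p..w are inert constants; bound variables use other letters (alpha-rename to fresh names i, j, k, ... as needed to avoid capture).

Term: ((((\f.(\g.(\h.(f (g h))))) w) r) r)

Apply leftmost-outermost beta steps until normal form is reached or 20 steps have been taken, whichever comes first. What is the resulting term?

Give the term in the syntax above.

Step 0: ((((\f.(\g.(\h.(f (g h))))) w) r) r)
Step 1: (((\g.(\h.(w (g h)))) r) r)
Step 2: ((\h.(w (r h))) r)
Step 3: (w (r r))

Answer: (w (r r))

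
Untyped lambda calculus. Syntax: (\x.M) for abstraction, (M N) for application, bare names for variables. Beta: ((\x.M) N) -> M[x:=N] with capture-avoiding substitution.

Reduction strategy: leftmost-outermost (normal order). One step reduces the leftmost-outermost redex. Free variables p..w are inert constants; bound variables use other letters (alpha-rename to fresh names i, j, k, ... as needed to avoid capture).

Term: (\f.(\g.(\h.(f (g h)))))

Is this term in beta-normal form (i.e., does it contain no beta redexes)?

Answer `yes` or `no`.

Term: (\f.(\g.(\h.(f (g h)))))
No beta redexes found.

Answer: yes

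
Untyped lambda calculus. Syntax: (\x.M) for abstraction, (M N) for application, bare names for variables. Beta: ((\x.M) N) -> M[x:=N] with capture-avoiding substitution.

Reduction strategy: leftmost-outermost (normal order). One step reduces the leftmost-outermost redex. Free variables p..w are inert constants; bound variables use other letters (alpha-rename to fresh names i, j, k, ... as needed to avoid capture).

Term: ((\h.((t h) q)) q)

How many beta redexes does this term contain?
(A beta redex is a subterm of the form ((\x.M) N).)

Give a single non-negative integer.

Answer: 1

Derivation:
Term: ((\h.((t h) q)) q)
  Redex: ((\h.((t h) q)) q)
Total redexes: 1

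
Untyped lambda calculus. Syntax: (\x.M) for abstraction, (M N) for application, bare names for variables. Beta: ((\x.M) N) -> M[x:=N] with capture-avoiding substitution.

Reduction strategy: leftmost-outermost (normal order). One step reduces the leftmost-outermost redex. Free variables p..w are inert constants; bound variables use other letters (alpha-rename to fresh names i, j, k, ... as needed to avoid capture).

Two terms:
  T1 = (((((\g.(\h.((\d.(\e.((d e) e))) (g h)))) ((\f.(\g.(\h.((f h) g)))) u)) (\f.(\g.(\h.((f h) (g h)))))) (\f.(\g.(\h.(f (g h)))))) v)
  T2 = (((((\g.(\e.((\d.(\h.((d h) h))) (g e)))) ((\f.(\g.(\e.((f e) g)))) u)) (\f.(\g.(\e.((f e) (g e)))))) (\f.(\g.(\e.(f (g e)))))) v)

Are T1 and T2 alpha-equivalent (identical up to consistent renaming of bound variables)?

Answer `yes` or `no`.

Answer: yes

Derivation:
Term 1: (((((\g.(\h.((\d.(\e.((d e) e))) (g h)))) ((\f.(\g.(\h.((f h) g)))) u)) (\f.(\g.(\h.((f h) (g h)))))) (\f.(\g.(\h.(f (g h)))))) v)
Term 2: (((((\g.(\e.((\d.(\h.((d h) h))) (g e)))) ((\f.(\g.(\e.((f e) g)))) u)) (\f.(\g.(\e.((f e) (g e)))))) (\f.(\g.(\e.(f (g e)))))) v)
Alpha-equivalence: compare structure up to binder renaming.
Result: True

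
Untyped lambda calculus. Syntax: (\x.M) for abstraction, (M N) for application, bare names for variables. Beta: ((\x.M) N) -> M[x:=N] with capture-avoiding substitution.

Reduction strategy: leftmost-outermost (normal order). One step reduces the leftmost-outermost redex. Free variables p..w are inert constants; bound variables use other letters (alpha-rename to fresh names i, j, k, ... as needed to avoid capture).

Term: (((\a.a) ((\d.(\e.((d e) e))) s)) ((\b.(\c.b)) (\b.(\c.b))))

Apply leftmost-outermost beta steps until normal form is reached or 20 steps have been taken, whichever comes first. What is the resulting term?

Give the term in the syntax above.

Answer: ((s (\c.(\b.(\c.b)))) (\c.(\b.(\c.b))))

Derivation:
Step 0: (((\a.a) ((\d.(\e.((d e) e))) s)) ((\b.(\c.b)) (\b.(\c.b))))
Step 1: (((\d.(\e.((d e) e))) s) ((\b.(\c.b)) (\b.(\c.b))))
Step 2: ((\e.((s e) e)) ((\b.(\c.b)) (\b.(\c.b))))
Step 3: ((s ((\b.(\c.b)) (\b.(\c.b)))) ((\b.(\c.b)) (\b.(\c.b))))
Step 4: ((s (\c.(\b.(\c.b)))) ((\b.(\c.b)) (\b.(\c.b))))
Step 5: ((s (\c.(\b.(\c.b)))) (\c.(\b.(\c.b))))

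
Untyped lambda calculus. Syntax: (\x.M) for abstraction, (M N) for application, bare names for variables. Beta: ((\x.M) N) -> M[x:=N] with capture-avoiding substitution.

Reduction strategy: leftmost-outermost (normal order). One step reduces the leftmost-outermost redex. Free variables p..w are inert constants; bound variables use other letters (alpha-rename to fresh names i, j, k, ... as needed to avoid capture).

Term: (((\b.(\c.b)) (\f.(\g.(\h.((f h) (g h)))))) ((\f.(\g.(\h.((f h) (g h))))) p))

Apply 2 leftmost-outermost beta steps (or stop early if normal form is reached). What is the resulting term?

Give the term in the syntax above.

Step 0: (((\b.(\c.b)) (\f.(\g.(\h.((f h) (g h)))))) ((\f.(\g.(\h.((f h) (g h))))) p))
Step 1: ((\c.(\f.(\g.(\h.((f h) (g h)))))) ((\f.(\g.(\h.((f h) (g h))))) p))
Step 2: (\f.(\g.(\h.((f h) (g h)))))

Answer: (\f.(\g.(\h.((f h) (g h)))))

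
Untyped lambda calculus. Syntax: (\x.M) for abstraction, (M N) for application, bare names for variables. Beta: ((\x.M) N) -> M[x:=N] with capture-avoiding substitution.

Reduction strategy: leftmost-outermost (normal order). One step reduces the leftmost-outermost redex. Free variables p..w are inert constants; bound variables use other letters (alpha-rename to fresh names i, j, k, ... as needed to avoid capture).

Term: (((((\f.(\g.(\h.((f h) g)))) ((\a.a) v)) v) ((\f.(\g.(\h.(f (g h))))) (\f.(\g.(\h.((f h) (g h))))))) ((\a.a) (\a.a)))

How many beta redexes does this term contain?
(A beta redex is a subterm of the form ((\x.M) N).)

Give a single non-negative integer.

Term: (((((\f.(\g.(\h.((f h) g)))) ((\a.a) v)) v) ((\f.(\g.(\h.(f (g h))))) (\f.(\g.(\h.((f h) (g h))))))) ((\a.a) (\a.a)))
  Redex: ((\f.(\g.(\h.((f h) g)))) ((\a.a) v))
  Redex: ((\a.a) v)
  Redex: ((\f.(\g.(\h.(f (g h))))) (\f.(\g.(\h.((f h) (g h))))))
  Redex: ((\a.a) (\a.a))
Total redexes: 4

Answer: 4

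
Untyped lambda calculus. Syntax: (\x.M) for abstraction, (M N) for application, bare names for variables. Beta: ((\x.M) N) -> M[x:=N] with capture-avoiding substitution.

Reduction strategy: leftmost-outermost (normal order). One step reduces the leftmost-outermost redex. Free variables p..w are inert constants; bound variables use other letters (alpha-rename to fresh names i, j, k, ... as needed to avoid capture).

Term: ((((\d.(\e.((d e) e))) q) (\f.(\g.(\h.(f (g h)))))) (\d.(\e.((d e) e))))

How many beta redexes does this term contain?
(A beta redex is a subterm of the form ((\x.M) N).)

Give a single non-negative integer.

Term: ((((\d.(\e.((d e) e))) q) (\f.(\g.(\h.(f (g h)))))) (\d.(\e.((d e) e))))
  Redex: ((\d.(\e.((d e) e))) q)
Total redexes: 1

Answer: 1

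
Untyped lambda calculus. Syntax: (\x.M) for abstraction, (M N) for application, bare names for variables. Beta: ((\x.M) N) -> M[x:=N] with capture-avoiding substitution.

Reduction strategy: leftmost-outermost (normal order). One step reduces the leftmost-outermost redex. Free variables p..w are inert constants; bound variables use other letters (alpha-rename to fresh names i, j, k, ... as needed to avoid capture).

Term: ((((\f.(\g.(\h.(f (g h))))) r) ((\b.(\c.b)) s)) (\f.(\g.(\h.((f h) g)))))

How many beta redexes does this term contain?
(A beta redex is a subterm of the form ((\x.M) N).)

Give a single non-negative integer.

Term: ((((\f.(\g.(\h.(f (g h))))) r) ((\b.(\c.b)) s)) (\f.(\g.(\h.((f h) g)))))
  Redex: ((\f.(\g.(\h.(f (g h))))) r)
  Redex: ((\b.(\c.b)) s)
Total redexes: 2

Answer: 2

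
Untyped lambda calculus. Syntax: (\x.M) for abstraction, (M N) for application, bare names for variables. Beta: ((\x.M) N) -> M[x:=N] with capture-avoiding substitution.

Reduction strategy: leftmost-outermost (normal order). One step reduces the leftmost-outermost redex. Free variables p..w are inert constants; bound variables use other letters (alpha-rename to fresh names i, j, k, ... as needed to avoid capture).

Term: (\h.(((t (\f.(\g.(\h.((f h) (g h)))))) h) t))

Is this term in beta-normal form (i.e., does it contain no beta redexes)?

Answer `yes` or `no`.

Answer: yes

Derivation:
Term: (\h.(((t (\f.(\g.(\h.((f h) (g h)))))) h) t))
No beta redexes found.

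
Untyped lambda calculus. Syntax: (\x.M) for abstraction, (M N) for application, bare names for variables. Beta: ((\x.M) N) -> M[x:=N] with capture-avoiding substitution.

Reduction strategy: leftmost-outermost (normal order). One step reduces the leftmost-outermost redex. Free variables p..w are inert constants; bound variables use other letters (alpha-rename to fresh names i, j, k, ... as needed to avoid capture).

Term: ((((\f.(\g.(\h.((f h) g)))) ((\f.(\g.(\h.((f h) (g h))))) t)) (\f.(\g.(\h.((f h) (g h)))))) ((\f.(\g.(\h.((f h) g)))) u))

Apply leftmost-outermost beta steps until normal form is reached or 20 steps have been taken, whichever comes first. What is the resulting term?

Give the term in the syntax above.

Answer: ((t (\f.(\g.(\h.((f h) (g h)))))) (\h.((u h) (\f.(\g.(\h.((f h) (g h))))))))

Derivation:
Step 0: ((((\f.(\g.(\h.((f h) g)))) ((\f.(\g.(\h.((f h) (g h))))) t)) (\f.(\g.(\h.((f h) (g h)))))) ((\f.(\g.(\h.((f h) g)))) u))
Step 1: (((\g.(\h.((((\f.(\g.(\h.((f h) (g h))))) t) h) g))) (\f.(\g.(\h.((f h) (g h)))))) ((\f.(\g.(\h.((f h) g)))) u))
Step 2: ((\h.((((\f.(\g.(\h.((f h) (g h))))) t) h) (\f.(\g.(\h.((f h) (g h))))))) ((\f.(\g.(\h.((f h) g)))) u))
Step 3: ((((\f.(\g.(\h.((f h) (g h))))) t) ((\f.(\g.(\h.((f h) g)))) u)) (\f.(\g.(\h.((f h) (g h))))))
Step 4: (((\g.(\h.((t h) (g h)))) ((\f.(\g.(\h.((f h) g)))) u)) (\f.(\g.(\h.((f h) (g h))))))
Step 5: ((\h.((t h) (((\f.(\g.(\h.((f h) g)))) u) h))) (\f.(\g.(\h.((f h) (g h))))))
Step 6: ((t (\f.(\g.(\h.((f h) (g h)))))) (((\f.(\g.(\h.((f h) g)))) u) (\f.(\g.(\h.((f h) (g h)))))))
Step 7: ((t (\f.(\g.(\h.((f h) (g h)))))) ((\g.(\h.((u h) g))) (\f.(\g.(\h.((f h) (g h)))))))
Step 8: ((t (\f.(\g.(\h.((f h) (g h)))))) (\h.((u h) (\f.(\g.(\h.((f h) (g h))))))))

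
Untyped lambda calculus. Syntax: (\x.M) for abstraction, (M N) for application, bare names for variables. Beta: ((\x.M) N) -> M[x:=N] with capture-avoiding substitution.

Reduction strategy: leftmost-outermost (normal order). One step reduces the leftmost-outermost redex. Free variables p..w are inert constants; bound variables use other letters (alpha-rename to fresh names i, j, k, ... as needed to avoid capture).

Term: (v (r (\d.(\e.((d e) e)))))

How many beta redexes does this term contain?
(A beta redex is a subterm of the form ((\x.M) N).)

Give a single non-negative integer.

Answer: 0

Derivation:
Term: (v (r (\d.(\e.((d e) e)))))
  (no redexes)
Total redexes: 0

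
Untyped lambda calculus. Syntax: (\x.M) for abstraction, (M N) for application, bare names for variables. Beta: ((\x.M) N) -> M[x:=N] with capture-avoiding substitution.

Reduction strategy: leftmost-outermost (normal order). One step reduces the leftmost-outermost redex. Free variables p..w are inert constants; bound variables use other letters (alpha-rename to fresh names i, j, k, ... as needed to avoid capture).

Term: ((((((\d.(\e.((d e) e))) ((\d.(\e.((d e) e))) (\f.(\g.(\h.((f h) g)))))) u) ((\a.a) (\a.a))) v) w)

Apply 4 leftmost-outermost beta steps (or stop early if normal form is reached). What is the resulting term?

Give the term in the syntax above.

Step 0: ((((((\d.(\e.((d e) e))) ((\d.(\e.((d e) e))) (\f.(\g.(\h.((f h) g)))))) u) ((\a.a) (\a.a))) v) w)
Step 1: (((((\e.((((\d.(\e.((d e) e))) (\f.(\g.(\h.((f h) g))))) e) e)) u) ((\a.a) (\a.a))) v) w)
Step 2: (((((((\d.(\e.((d e) e))) (\f.(\g.(\h.((f h) g))))) u) u) ((\a.a) (\a.a))) v) w)
Step 3: ((((((\e.(((\f.(\g.(\h.((f h) g)))) e) e)) u) u) ((\a.a) (\a.a))) v) w)
Step 4: (((((((\f.(\g.(\h.((f h) g)))) u) u) u) ((\a.a) (\a.a))) v) w)

Answer: (((((((\f.(\g.(\h.((f h) g)))) u) u) u) ((\a.a) (\a.a))) v) w)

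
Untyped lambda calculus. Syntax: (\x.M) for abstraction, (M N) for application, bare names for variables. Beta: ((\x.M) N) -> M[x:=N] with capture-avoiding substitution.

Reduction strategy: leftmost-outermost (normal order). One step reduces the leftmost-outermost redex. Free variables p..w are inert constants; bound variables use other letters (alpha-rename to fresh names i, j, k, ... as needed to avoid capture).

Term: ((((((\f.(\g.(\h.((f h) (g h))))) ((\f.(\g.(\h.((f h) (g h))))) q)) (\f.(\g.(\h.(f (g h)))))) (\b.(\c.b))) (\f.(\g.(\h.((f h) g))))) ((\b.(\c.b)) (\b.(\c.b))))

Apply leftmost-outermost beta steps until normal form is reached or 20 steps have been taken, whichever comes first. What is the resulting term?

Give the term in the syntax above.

Step 0: ((((((\f.(\g.(\h.((f h) (g h))))) ((\f.(\g.(\h.((f h) (g h))))) q)) (\f.(\g.(\h.(f (g h)))))) (\b.(\c.b))) (\f.(\g.(\h.((f h) g))))) ((\b.(\c.b)) (\b.(\c.b))))
Step 1: (((((\g.(\h.((((\f.(\g.(\h.((f h) (g h))))) q) h) (g h)))) (\f.(\g.(\h.(f (g h)))))) (\b.(\c.b))) (\f.(\g.(\h.((f h) g))))) ((\b.(\c.b)) (\b.(\c.b))))
Step 2: ((((\h.((((\f.(\g.(\h.((f h) (g h))))) q) h) ((\f.(\g.(\h.(f (g h))))) h))) (\b.(\c.b))) (\f.(\g.(\h.((f h) g))))) ((\b.(\c.b)) (\b.(\c.b))))
Step 3: ((((((\f.(\g.(\h.((f h) (g h))))) q) (\b.(\c.b))) ((\f.(\g.(\h.(f (g h))))) (\b.(\c.b)))) (\f.(\g.(\h.((f h) g))))) ((\b.(\c.b)) (\b.(\c.b))))
Step 4: (((((\g.(\h.((q h) (g h)))) (\b.(\c.b))) ((\f.(\g.(\h.(f (g h))))) (\b.(\c.b)))) (\f.(\g.(\h.((f h) g))))) ((\b.(\c.b)) (\b.(\c.b))))
Step 5: ((((\h.((q h) ((\b.(\c.b)) h))) ((\f.(\g.(\h.(f (g h))))) (\b.(\c.b)))) (\f.(\g.(\h.((f h) g))))) ((\b.(\c.b)) (\b.(\c.b))))
Step 6: ((((q ((\f.(\g.(\h.(f (g h))))) (\b.(\c.b)))) ((\b.(\c.b)) ((\f.(\g.(\h.(f (g h))))) (\b.(\c.b))))) (\f.(\g.(\h.((f h) g))))) ((\b.(\c.b)) (\b.(\c.b))))
Step 7: ((((q (\g.(\h.((\b.(\c.b)) (g h))))) ((\b.(\c.b)) ((\f.(\g.(\h.(f (g h))))) (\b.(\c.b))))) (\f.(\g.(\h.((f h) g))))) ((\b.(\c.b)) (\b.(\c.b))))
Step 8: ((((q (\g.(\h.(\c.(g h))))) ((\b.(\c.b)) ((\f.(\g.(\h.(f (g h))))) (\b.(\c.b))))) (\f.(\g.(\h.((f h) g))))) ((\b.(\c.b)) (\b.(\c.b))))
Step 9: ((((q (\g.(\h.(\c.(g h))))) (\c.((\f.(\g.(\h.(f (g h))))) (\b.(\c.b))))) (\f.(\g.(\h.((f h) g))))) ((\b.(\c.b)) (\b.(\c.b))))
Step 10: ((((q (\g.(\h.(\c.(g h))))) (\c.(\g.(\h.((\b.(\c.b)) (g h)))))) (\f.(\g.(\h.((f h) g))))) ((\b.(\c.b)) (\b.(\c.b))))
Step 11: ((((q (\g.(\h.(\c.(g h))))) (\c.(\g.(\h.(\c.(g h)))))) (\f.(\g.(\h.((f h) g))))) ((\b.(\c.b)) (\b.(\c.b))))
Step 12: ((((q (\g.(\h.(\c.(g h))))) (\c.(\g.(\h.(\c.(g h)))))) (\f.(\g.(\h.((f h) g))))) (\c.(\b.(\c.b))))

Answer: ((((q (\g.(\h.(\c.(g h))))) (\c.(\g.(\h.(\c.(g h)))))) (\f.(\g.(\h.((f h) g))))) (\c.(\b.(\c.b))))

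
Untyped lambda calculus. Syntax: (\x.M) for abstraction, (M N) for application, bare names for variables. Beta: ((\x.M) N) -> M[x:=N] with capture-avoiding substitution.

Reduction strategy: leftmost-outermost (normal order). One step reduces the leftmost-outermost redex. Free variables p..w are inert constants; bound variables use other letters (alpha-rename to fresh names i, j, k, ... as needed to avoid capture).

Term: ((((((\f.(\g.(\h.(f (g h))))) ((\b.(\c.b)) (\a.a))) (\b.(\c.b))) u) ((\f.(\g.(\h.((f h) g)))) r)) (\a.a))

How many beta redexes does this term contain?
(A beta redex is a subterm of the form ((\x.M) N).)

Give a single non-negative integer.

Term: ((((((\f.(\g.(\h.(f (g h))))) ((\b.(\c.b)) (\a.a))) (\b.(\c.b))) u) ((\f.(\g.(\h.((f h) g)))) r)) (\a.a))
  Redex: ((\f.(\g.(\h.(f (g h))))) ((\b.(\c.b)) (\a.a)))
  Redex: ((\b.(\c.b)) (\a.a))
  Redex: ((\f.(\g.(\h.((f h) g)))) r)
Total redexes: 3

Answer: 3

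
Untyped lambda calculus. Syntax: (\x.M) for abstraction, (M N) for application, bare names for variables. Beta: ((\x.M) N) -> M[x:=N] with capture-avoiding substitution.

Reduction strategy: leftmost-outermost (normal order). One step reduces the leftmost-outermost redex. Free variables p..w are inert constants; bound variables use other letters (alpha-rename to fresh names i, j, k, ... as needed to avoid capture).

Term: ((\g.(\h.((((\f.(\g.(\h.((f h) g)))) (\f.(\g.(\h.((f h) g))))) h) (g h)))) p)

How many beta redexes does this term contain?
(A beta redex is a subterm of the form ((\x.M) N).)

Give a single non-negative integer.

Answer: 2

Derivation:
Term: ((\g.(\h.((((\f.(\g.(\h.((f h) g)))) (\f.(\g.(\h.((f h) g))))) h) (g h)))) p)
  Redex: ((\g.(\h.((((\f.(\g.(\h.((f h) g)))) (\f.(\g.(\h.((f h) g))))) h) (g h)))) p)
  Redex: ((\f.(\g.(\h.((f h) g)))) (\f.(\g.(\h.((f h) g)))))
Total redexes: 2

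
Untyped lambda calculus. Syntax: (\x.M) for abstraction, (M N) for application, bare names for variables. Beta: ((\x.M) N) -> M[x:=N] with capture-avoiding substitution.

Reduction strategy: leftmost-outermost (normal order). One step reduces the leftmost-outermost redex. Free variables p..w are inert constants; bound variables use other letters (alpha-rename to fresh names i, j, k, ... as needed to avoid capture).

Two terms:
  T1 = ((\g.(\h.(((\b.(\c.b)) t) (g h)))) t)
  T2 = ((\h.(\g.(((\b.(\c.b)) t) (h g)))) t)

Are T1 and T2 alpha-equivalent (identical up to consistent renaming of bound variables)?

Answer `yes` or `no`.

Term 1: ((\g.(\h.(((\b.(\c.b)) t) (g h)))) t)
Term 2: ((\h.(\g.(((\b.(\c.b)) t) (h g)))) t)
Alpha-equivalence: compare structure up to binder renaming.
Result: True

Answer: yes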